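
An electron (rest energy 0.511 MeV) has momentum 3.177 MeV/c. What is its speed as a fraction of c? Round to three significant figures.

0.987c

pc/(mc²) = 3.177/0.511 = 6.2172 = βγ = β/√(1−β²).
So β² = x²/(1 + x²) with x = 6.2172: x² = 38.6536, β² = 38.6536/39.6536 = 0.974782, β = 0.987.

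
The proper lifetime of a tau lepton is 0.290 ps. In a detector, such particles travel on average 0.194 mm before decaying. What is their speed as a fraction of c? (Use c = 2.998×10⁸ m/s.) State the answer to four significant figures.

0.9126c

Let x = d/(cτ) = 1.940×10^-4 m / (2.998×10⁸ m/s × 2.900×10^-13 s) = 2.2314. Since d = βγcτ, x = βγ = β/√(1−β²).
Solving: β² = x²/(1+x²) = 4.97915/5.97915 = 0.832752, so β = 0.9126.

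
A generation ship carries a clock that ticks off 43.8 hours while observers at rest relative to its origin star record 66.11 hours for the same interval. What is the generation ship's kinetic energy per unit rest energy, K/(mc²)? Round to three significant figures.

0.509

From Δt = γΔτ: γ = 66.11/43.8 = 1.50936.
K/(mc²) = γ − 1 = 1.50936 − 1 = 0.509.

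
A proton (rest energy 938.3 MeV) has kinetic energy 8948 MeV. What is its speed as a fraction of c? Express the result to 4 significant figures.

γ = 1 + K/(mc²) = 1 + 8948/938.3 = 10.536.
β = √(1 − 1/γ²) = √(1 − 0.00900842) = √0.99099158 = 0.9955.

0.9955c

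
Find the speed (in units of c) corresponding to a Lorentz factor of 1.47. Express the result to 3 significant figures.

0.733c

β = √(1 − 1/γ²) = √(1 − 1/2.1609) = √0.53723 = 0.733.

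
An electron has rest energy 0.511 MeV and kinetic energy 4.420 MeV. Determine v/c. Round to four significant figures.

0.9946

K = (γ−1)mc², so γ = 1 + 4.420/0.511 = 9.6497.
Then v/c = √(1 − γ⁻²) = √(1 − 0.0107392) = √0.9892608 = 0.9946.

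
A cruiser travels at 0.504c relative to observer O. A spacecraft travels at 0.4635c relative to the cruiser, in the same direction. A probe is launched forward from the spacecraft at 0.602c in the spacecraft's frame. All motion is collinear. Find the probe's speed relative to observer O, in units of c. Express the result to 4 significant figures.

Apply u = (u'+v)/(1+u'v) twice. Probe in the cruiser frame: (0.602+0.4635)/(1+0.602·0.4635) = 1.0655/1.279027 = 0.83306c.
That velocity, transformed to the rest frame of observer O: (0.83306+0.504)/(1+0.83306·0.504) = 1.33706/1.41986224 = 0.94168c.

0.9417c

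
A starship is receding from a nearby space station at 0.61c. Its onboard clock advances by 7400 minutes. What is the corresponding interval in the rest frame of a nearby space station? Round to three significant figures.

9340 minutes

γ = 1/√(1 − β²) = 1/√(1 − 0.3721) = 1/√0.6279 = 1/0.792401 = 1.262.
Time dilation: Δt = γ·Δτ = 1.262 × 7400 = 9340 minutes.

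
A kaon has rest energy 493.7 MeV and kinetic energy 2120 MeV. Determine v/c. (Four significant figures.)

0.9820

K = (γ−1)mc², so γ = 1 + 2120/493.7 = 5.2941.
Then v/c = √(1 − γ⁻²) = √(1 − 0.0356793) = √0.9643207 = 0.9820.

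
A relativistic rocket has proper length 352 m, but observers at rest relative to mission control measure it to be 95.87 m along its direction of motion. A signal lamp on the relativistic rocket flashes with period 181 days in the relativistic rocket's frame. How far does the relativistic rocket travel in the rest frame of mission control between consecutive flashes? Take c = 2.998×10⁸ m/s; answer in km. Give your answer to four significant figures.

γ = L₀/L = 352/95.87 = 3.67164.
β = √(1 − 1/γ²) = 0.9622. Lab-frame period = γτ = 3.67164×181 days = 664.57 days. Distance = βc × γτ = 0.9622 × 2.998×10⁸ m/s × 57418848 s = 1.6563×10^16 m = 1.656×10^13 km.

1.656×10^13 km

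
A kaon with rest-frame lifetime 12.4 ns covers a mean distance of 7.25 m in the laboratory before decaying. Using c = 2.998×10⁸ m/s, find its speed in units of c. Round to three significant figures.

0.890c

Lab distance = (lab lifetime)·v = γτ·βc, so βγ = d/(cτ) = 7.250/(2.998×10⁸ × 1.240×10^-8) = 1.9502.
With βγ = 1.9502: γ² = 1 + (βγ)² = 4.80328, and β = (βγ)/γ = 1.9502/2.19164 = 0.890.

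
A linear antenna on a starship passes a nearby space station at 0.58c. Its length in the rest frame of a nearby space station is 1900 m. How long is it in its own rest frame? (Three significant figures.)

With β = 0.58, γ = 1/√(1 − 0.58²) = 1/√0.6636 = 1.2276.
Proper length: L₀ = γ·L = 1.2276 × 1900 = 2330 m.

2330 m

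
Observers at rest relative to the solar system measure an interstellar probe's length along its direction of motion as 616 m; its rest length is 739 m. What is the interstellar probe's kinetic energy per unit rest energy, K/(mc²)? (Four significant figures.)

0.1997

Length contraction gives γ = L₀/L = 739/616 = 1.19968.
K/(mc²) = γ − 1 = 1.19968 − 1 = 0.1997.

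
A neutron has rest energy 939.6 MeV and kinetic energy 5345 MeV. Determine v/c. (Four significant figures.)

K = (γ−1)mc², so γ = 1 + 5345/939.6 = 6.6886.
Then v/c = √(1 − γ⁻²) = √(1 − 0.0223527) = √0.9776473 = 0.9888.

0.9888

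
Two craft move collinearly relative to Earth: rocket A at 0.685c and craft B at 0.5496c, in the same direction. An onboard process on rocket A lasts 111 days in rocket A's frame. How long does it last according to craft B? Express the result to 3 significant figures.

Transform rocket A's velocity into craft B's frame: (0.685 − 0.5496)/(1 − 0.685·0.5496) = 0.1354/0.623524, so the relative speed is 0.21715c.
γ for this relative speed: γ = 1/√(1 − 0.0471541) = 1.0244.
Rocket A's interval is proper; time dilation gives Δt_B = γΔτ = 1.0244 × 111 days = 114 days.

114 days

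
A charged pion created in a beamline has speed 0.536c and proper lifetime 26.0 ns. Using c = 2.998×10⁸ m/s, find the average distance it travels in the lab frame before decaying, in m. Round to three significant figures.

4.95 m

With β = 0.536, γ = 1/√(1 − 0.536²) = 1/√0.712704 = 1.1845.
Lab-frame lifetime: Δt = γτ = 1.1845 × 26.0 ns = 30.797 ns.
Distance: d = vΔt = 0.536 × 2.998×10⁸ m/s × 3.0797×10^-8 s = 4.95 m.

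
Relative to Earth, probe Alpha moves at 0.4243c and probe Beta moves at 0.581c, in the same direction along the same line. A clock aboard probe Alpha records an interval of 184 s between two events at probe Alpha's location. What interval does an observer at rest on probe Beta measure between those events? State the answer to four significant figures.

188.1 s

Transform probe Alpha's velocity into probe Beta's frame: (0.4243 − 0.581)/(1 − 0.4243·0.581) = −0.1567/0.7534817, so the relative speed is 0.20797c.
γ for this relative speed: γ = 1/√(1 − 0.0432515) = 1.0224.
Probe Alpha's interval is proper; time dilation gives Δt_B = γΔτ = 1.0224 × 184 s = 188.1 s.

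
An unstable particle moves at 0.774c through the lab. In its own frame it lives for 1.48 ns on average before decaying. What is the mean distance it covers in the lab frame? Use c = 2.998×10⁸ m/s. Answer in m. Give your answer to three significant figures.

0.542 m

β² = 0.599076, so γ = 1/√0.400924 = 1.5793.
Lab-frame lifetime: Δt = γτ = 1.5793 × 1.48 ns = 2.3374 ns.
Distance: d = vΔt = 0.774 × 2.998×10⁸ m/s × 2.3374×10^-9 s = 0.542 m.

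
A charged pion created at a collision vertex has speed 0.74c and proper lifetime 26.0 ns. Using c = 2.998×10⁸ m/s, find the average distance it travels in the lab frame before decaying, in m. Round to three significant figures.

γ = 1/√(1 − β²) = 1/√(1 − 0.5476) = 1/√0.4524 = 1/0.672607 = 1.4868.
Lab-frame lifetime: Δt = γτ = 1.4868 × 26.0 ns = 38.657 ns.
Distance: d = vΔt = 0.74 × 2.998×10⁸ m/s × 3.8657×10^-8 s = 8.58 m.

8.58 m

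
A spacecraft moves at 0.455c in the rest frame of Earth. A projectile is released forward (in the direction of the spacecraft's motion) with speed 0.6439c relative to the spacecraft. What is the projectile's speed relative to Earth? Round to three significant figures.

0.850c

Relativistic velocity addition: u = (u' + v)/(1 + u'v/c²), with u' = 0.6439c and v = 0.455c.
Numerator: 0.6439 + 0.455 = 1.0989. Denominator: 1 + (0.6439)(0.455) = 1.2929745.
u = 1.0989/1.2929745 = 0.8499, so the speed is 0.850c.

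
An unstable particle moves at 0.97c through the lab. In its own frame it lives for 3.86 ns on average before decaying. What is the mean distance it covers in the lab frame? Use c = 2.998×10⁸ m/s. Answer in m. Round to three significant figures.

γ = 1/√(1 − β²) = 1/√(1 − 0.9409) = 1/√0.0591 = 4.1135.
Lab-frame lifetime: Δt = γτ = 4.1135 × 3.86 ns = 15.878 ns.
Distance: d = vΔt = 0.97 × 2.998×10⁸ m/s × 1.5878×10^-8 s = 4.62 m.

4.62 m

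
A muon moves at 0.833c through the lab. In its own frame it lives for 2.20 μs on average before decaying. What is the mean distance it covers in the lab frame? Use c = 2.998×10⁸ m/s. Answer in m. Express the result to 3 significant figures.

γ = 1/√(1 − β²) = 1/√(1 − 0.693889) = 1/√0.306111 = 1/0.553273 = 1.8074.
Lab-frame lifetime: Δt = γτ = 1.8074 × 2.20 μs = 3.9763 μs.
Distance: d = vΔt = 0.833 × 2.998×10⁸ m/s × 3.9763×10^-6 s = 993 m.

993 m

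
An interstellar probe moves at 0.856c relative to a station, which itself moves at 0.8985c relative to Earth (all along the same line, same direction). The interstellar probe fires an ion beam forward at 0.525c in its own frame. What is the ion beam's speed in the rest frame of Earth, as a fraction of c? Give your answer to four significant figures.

0.9974c

Compose velocities in two stages. Stage 1 (into S'): u₁ = (0.525+0.856)/(1+0.525×0.856) = 0.95281.
Stage 2 (into S): u = (0.95281+0.8985)/(1+0.95281×0.8985) = 0.99742, so the speed is 0.9974c.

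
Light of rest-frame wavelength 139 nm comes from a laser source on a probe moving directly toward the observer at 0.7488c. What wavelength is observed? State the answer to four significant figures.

Relativistic Doppler for wavelength: λ_obs = λ_src · √((1−β)/(1+β)).
With β = 0.7488: factor = √(0.2512/1.7488) = 0.379.
λ_obs = 139 × 0.379 = 52.68 nm.

52.68 nm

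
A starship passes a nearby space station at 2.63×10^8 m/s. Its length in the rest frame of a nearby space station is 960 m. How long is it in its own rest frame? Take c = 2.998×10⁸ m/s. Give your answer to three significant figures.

β = v/c = (2.63×10^8 m/s)/(2.998×10⁸ m/s) = 0.877252.
γ = 1/√(1 − β²) = 1/√(1 − 0.7695711) = 1/√0.2304289 = 1/0.48003 = 2.0832.
Proper length: L₀ = γ·L = 2.0832 × 960 = 2000 m.

2000 m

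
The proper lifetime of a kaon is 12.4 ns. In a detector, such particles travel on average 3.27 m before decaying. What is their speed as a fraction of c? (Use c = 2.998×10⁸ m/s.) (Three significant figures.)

0.660c

Let x = d/(cτ) = 3.270 m / (2.998×10⁸ m/s × 1.240×10^-8 s) = 0.87962. Since d = βγcτ, x = βγ = β/√(1−β²).
Solving: β² = x²/(1+x²) = 0.773731/1.773731 = 0.436217, so β = 0.660.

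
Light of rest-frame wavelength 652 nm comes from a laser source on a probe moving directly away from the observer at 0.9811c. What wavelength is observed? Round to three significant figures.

6680 nm

Relativistic Doppler for wavelength: λ_obs = λ_src · √((1+β)/(1−β)).
With β = 0.9811: factor = √(1.9811/0.0189) = 10.238.
λ_obs = 652 × 10.238 = 6680 nm.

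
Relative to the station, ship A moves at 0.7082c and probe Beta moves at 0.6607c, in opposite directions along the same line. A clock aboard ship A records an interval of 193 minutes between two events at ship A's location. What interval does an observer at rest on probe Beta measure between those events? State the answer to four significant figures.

Transform ship A's velocity into probe Beta's frame: (0.7082 + 0.6607)/(1 + 0.7082·0.6607) = 1.3689/1.46790774, so the relative speed is 0.93255c.
At |u| = 0.93255c, γ = (1 − 0.86965)^(−1/2) = 2.7698.
Ship A's interval is proper; time dilation gives Δt_B = γΔτ = 2.7698 × 193 minutes = 534.6 minutes.

534.6 minutes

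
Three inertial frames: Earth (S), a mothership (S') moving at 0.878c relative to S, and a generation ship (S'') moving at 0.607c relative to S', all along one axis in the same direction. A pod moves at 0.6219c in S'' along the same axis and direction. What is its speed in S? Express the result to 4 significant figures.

0.9926c

Compose velocities in two stages. Stage 1 (into S'): u₁ = (0.6219+0.607)/(1+0.6219×0.607) = 0.89213.
Stage 2 (into S): u = (0.89213+0.878)/(1+0.89213×0.878) = 0.99262, so the speed is 0.9926c.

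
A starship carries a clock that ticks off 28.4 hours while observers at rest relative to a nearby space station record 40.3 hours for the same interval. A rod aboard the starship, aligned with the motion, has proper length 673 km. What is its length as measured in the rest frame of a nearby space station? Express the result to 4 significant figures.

The time-dilation ratio gives γ = 40.3/28.4 = 1.41901.
The rod contracts by the same γ: 673 km / 1.41901 = 474.3 km.

474.3 km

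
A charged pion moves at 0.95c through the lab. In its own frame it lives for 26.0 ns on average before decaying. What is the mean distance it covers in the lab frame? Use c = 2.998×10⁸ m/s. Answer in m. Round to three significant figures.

23.7 m

Lorentz factor: γ = (1 − 0.9025)^(−1/2) = 3.2026.
Lab-frame lifetime: Δt = γτ = 3.2026 × 26.0 ns = 83.268 ns.
Distance: d = vΔt = 0.95 × 2.998×10⁸ m/s × 8.3268×10^-8 s = 23.7 m.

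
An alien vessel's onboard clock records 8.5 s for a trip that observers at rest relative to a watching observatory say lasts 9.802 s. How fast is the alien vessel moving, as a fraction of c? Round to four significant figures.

0.4980c

γ = Δt/Δτ = 9.802/8.5 = 1.1532.
β = √(1 − 1/γ²) = √(1 − 0.751953) = √0.248047 = 0.4980.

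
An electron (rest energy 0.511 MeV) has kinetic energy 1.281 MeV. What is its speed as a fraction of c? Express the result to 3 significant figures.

γ = 1 + K/(mc²) = 1 + 1.281/0.511 = 3.5068.
β = √(1 − 1/γ²) = √(1 − 0.0813164) = √0.9186836 = 0.958.

0.958c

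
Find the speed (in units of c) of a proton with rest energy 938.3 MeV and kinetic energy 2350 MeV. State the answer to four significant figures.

0.9584c

K = (γ−1)mc², so γ = 1 + 2350/938.3 = 3.5045.
Then v/c = √(1 − γ⁻²) = √(1 − 0.0814231) = √0.9185769 = 0.9584.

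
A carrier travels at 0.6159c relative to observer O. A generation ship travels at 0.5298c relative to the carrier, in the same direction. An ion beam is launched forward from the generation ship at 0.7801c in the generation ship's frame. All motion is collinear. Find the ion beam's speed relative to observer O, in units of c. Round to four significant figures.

Apply u = (u'+v)/(1+u'v) twice. Ion beam in the carrier frame: (0.7801+0.5298)/(1+0.7801·0.5298) = 1.3099/1.41329698 = 0.92684c.
That velocity, transformed to the rest frame of observer O: (0.92684+0.6159)/(1+0.92684·0.6159) = 1.54274/1.570840756 = 0.98211c.

0.9821c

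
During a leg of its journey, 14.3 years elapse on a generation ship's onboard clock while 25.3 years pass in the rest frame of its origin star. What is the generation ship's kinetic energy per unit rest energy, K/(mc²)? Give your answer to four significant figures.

The time-dilation ratio gives γ = 25.3/14.3 = 1.76923.
K/(mc²) = γ − 1 = 1.76923 − 1 = 0.7692.

0.7692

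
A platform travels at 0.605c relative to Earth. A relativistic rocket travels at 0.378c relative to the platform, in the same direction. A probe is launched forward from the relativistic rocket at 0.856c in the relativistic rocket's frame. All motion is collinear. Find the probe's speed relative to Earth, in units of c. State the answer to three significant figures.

0.983c

First combine the probe and relativistic rocket (S''→S'): u₁ = (0.856 + 0.378)/(1 + 0.856×0.378) = 1.234/1.323568 = 0.93233.
Then combine with the platform (S'→S): u = (0.93233 + 0.605)/(1 + 0.93233×0.605) = 1.53733/1.56405965 = 0.98291.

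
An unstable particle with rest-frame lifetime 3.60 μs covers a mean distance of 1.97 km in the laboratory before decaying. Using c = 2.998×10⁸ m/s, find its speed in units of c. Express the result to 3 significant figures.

0.877c

d = βγcτ ⇒ βγ = d/(cτ) = 1970 m / (1079.28 m) = 1.8253.
β = (βγ)/√(1+(βγ)²) = 1.8253/√4.33172 = 0.877.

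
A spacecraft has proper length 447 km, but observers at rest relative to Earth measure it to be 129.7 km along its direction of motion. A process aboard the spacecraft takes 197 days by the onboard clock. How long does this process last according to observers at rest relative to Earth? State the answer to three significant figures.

679 days

Length contraction gives γ = L₀/L = 447/129.7 = 3.44641.
The same γ dilates the second interval: 3.44641 × 197 days = 679 days.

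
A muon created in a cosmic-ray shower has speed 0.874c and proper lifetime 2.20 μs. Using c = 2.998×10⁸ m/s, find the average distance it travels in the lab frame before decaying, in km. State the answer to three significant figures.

β² = 0.763876, so γ = 1/√0.236124 = 2.0579.
Lab-frame lifetime: Δt = γτ = 2.0579 × 2.20 μs = 4.5274 μs.
Distance: d = vΔt = 0.874 × 2.998×10⁸ m/s × 4.5274×10^-6 s = 1190 m = 1.19 km.

1.19 km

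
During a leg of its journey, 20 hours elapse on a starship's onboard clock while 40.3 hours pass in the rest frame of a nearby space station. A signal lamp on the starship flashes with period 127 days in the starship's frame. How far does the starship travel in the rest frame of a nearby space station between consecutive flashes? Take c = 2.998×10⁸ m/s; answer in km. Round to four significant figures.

The time-dilation ratio gives γ = 40.3/20 = 2.015.
β = √(1 − 1/γ²) = 0.86816. Lab-frame period = γτ = 2.015×127 days = 255.91 days. Distance = βc × γτ = 0.86816 × 2.998×10⁸ m/s × 22110624 s = 5.7548×10^15 m = 5.755×10^12 km.

5.755×10^12 km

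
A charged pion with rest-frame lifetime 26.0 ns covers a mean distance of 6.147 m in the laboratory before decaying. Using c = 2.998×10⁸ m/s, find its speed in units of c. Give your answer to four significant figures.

0.6192c

Lab distance = (lab lifetime)·v = γτ·βc, so βγ = d/(cτ) = 6.147/(2.998×10⁸ × 2.600×10^-8) = 0.7886.
With βγ = 0.7886: γ² = 1 + (βγ)² = 1.62189, and β = (βγ)/γ = 0.7886/1.27353 = 0.6192.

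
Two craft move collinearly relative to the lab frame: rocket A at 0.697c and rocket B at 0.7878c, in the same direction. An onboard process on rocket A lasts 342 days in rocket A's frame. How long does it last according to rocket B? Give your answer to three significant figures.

Speed of rocket A in rocket B's frame: u = (v_A − v_B)/(1 − v_A v_B/c²) = (0.697 − 0.7878)/(1 − 0.697×0.7878) = −0.0908/0.4509034 = −0.20137; |u| = 0.20137c.
γ for this relative speed: γ = 1/√(1 − 0.0405499) = 1.0209.
Rocket A's interval is proper; time dilation gives Δt_B = γΔτ = 1.0209 × 342 days = 349 days.

349 days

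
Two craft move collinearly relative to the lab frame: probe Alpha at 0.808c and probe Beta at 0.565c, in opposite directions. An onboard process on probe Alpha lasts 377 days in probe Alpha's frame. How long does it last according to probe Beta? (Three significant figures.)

Transform probe Alpha's velocity into probe Beta's frame: (0.808 + 0.565)/(1 + 0.808·0.565) = 1.373/1.45652, so the relative speed is 0.94266c.
γ for this relative speed: γ = 1/√(1 − 0.888608) = 2.9962.
The clock on probe Alpha records proper time, so probe Beta measures Δt = γΔτ = 2.9962 × 377 = 1130 days.

1130 days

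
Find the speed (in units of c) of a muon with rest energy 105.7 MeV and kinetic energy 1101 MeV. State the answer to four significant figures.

0.9962c

K = (γ−1)mc², so γ = 1 + 1101/105.7 = 11.416.
Then v/c = √(1 − γ⁻²) = √(1 − 0.00767312) = √0.99232688 = 0.9962.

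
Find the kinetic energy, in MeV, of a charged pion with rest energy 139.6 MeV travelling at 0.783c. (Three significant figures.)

With β = 0.783, γ = 1/√(1 − 0.783²) = 1/√0.386911 = 1.60766.
Kinetic energy: K = (γ − 1)mc² = (1.60766 − 1) × 139.6 MeV = 0.60766 × 139.6 = 84.8 MeV.

84.8 MeV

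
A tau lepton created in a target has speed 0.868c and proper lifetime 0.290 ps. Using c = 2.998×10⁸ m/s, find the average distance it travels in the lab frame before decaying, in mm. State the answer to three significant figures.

With β = 0.868, γ = 1/√(1 − 0.868²) = 1/√0.246576 = 2.0138.
Lab-frame lifetime: Δt = γτ = 2.0138 × 0.290 ps = 0.584 ps.
Distance: d = vΔt = 0.868 × 2.998×10⁸ m/s × 5.8400×10^-13 s = 1.52×10^-4 m = 0.152 mm.

0.152 mm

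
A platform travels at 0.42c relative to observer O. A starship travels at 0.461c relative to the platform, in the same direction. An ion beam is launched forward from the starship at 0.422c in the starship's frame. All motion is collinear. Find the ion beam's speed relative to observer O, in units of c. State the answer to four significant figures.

0.8846c

First combine the ion beam and starship (S''→S'): u₁ = (0.422 + 0.461)/(1 + 0.422×0.461) = 0.883/1.194542 = 0.7392.
Then combine with the platform (S'→S): u = (0.7392 + 0.42)/(1 + 0.7392×0.42) = 1.1592/1.310464 = 0.88457.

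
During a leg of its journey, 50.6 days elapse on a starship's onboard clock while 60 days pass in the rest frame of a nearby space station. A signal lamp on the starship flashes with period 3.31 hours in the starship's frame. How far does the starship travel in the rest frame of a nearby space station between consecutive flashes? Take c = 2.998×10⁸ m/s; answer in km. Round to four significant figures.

2.276×10^9 km

The time-dilation ratio gives γ = 60/50.6 = 1.18577.
β = √(1 − 1/γ²) = 0.53739. Lab-frame period = γτ = 1.18577×3.31 hours = 3.9249 hours. Distance = βc × γτ = 0.53739 × 2.998×10⁸ m/s × 14129.64 s = 2.2764×10^12 m = 2.276×10^9 km.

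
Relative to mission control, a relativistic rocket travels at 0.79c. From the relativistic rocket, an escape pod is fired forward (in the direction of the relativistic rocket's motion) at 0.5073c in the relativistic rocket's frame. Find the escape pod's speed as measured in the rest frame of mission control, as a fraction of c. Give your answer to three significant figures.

0.926c

Relativistic velocity addition: u = (u' + v)/(1 + u'v/c²), with u' = 0.5073c and v = 0.79c.
Numerator: 0.5073 + 0.79 = 1.2973. Denominator: 1 + (0.5073)(0.79) = 1.400767.
u = 1.2973/1.400767 = 0.92614, so the speed is 0.926c.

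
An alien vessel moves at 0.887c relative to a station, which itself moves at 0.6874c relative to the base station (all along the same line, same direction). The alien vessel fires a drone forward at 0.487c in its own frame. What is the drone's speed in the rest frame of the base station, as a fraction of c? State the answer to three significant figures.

First combine the drone and alien vessel (S''→S'): u₁ = (0.487 + 0.887)/(1 + 0.487×0.887) = 1.374/1.431969 = 0.95952.
Then combine with the station (S'→S): u = (0.95952 + 0.6874)/(1 + 0.95952×0.6874) = 1.64692/1.659574048 = 0.99238.

0.992c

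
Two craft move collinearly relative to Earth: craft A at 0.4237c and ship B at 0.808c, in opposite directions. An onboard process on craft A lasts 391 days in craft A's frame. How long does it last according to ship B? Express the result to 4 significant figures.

983.5 days

Transform craft A's velocity into ship B's frame: (0.4237 + 0.808)/(1 + 0.4237·0.808) = 1.2317/1.3423496, so the relative speed is 0.91757c.
At |u| = 0.91757c, γ = (1 − 0.841935)^(−1/2) = 2.5153.
Craft A's interval is proper; time dilation gives Δt_B = γΔτ = 2.5153 × 391 days = 983.5 days.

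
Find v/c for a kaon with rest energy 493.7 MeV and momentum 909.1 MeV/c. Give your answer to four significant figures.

βγ = pc/(mc²) = 909.1/493.7 = 1.8414.
Since γ² = 1 + (βγ)² = 4.39075, γ = √4.39075 = 2.09541, and β = (βγ)/γ = 1.8414/2.09541 = 0.8788.

0.8788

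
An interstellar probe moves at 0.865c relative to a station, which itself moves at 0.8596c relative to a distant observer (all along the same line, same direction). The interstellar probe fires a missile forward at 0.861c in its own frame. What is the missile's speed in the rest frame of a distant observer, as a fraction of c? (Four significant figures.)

0.9992c

Apply u = (u'+v)/(1+u'v) twice. Missile in the station frame: (0.861+0.865)/(1+0.861·0.865) = 1.726/1.744765 = 0.98924c.
That velocity, transformed to the rest frame of a distant observer: (0.98924+0.8596)/(1+0.98924·0.8596) = 1.84884/1.850350704 = 0.99918c.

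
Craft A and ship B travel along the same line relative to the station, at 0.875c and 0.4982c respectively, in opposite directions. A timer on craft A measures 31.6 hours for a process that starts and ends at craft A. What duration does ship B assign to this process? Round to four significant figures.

108.1 hours

Transform craft A's velocity into ship B's frame: (0.875 + 0.4982)/(1 + 0.875·0.4982) = 1.3732/1.435925, so the relative speed is 0.95632c.
At |u| = 0.95632c, γ = (1 − 0.914548)^(−1/2) = 3.4209.
Craft A's interval is proper; time dilation gives Δt_B = γΔτ = 3.4209 × 31.6 hours = 108.1 hours.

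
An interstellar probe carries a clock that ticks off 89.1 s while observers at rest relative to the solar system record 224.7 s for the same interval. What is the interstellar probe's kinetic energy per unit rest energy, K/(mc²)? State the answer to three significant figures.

1.52

The time-dilation ratio gives γ = 224.7/89.1 = 2.52189.
K/(mc²) = γ − 1 = 2.52189 − 1 = 1.52.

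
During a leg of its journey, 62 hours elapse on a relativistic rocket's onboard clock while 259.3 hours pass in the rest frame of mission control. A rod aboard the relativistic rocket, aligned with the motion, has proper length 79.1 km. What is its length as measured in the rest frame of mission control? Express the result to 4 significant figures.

18.91 km

γ = Δt/Δτ = 259.3/62 = 4.18226.
L = L₀/γ = 79.1/4.18226 = 18.91 km.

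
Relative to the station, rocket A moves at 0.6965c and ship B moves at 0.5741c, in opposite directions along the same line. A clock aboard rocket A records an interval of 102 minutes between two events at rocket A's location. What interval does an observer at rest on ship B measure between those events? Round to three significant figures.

The velocity of rocket A relative to ship B is (0.6965 + 0.5741)c / (1 + 0.6965×0.5741) = 0.90766c; relative speed 0.90766c.
At |u| = 0.90766c, γ = (1 − 0.823847)^(−1/2) = 2.3826.
Rocket A's interval is proper; time dilation gives Δt_B = γΔτ = 2.3826 × 102 minutes = 243 minutes.

243 minutes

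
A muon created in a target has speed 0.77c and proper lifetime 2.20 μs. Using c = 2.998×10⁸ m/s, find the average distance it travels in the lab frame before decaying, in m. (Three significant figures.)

With β = 0.77, γ = 1/√(1 − 0.77²) = 1/√0.4071 = 1.5673.
Lab-frame lifetime: Δt = γτ = 1.5673 × 2.20 μs = 3.4481 μs.
Distance: d = vΔt = 0.77 × 2.998×10⁸ m/s × 3.4481×10^-6 s = 796 m.

796 m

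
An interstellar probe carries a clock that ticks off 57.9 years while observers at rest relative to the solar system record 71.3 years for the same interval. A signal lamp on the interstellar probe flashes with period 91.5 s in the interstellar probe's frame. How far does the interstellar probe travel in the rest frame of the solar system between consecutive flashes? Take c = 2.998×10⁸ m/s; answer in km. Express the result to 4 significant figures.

From Δt = γΔτ: γ = 71.3/57.9 = 1.23143.
β = √(1 − 1/γ²) = 0.58357. Lab-frame period = γτ = 1.23143×91.5 s = 112.68 s. Distance = βc × γτ = 0.58357 × 2.998×10⁸ m/s × 112.68 s = 1.9714×10^10 m = 1.971×10^7 km.

1.971×10^7 km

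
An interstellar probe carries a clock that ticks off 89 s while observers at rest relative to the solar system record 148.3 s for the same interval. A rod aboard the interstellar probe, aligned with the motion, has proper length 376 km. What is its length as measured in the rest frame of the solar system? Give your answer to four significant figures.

From Δt = γΔτ: γ = 148.3/89 = 1.66629.
The rod contracts by the same γ: 376 km / 1.66629 = 225.7 km.

225.7 km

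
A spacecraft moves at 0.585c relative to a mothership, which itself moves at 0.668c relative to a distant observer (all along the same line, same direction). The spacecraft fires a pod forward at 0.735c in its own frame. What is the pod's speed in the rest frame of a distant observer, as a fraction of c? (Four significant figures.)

Apply u = (u'+v)/(1+u'v) twice. Pod in the mothership frame: (0.735+0.585)/(1+0.735·0.585) = 1.32/1.429975 = 0.92309c.
That velocity, transformed to the rest frame of a distant observer: (0.92309+0.668)/(1+0.92309·0.668) = 1.59109/1.61662412 = 0.98421c.

0.9842c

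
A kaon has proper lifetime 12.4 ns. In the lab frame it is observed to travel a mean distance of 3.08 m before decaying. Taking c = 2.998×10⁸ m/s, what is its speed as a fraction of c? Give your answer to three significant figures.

0.638c

Let x = d/(cτ) = 3.080 m / (2.998×10⁸ m/s × 1.240×10^-8 s) = 0.82851. Since d = βγcτ, x = βγ = β/√(1−β²).
Solving: β² = x²/(1+x²) = 0.686429/1.686429 = 0.407031, so β = 0.638.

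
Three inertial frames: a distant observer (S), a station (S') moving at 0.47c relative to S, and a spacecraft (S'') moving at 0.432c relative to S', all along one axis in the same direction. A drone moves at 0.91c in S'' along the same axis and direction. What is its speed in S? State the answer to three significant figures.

Apply u = (u'+v)/(1+u'v) twice. Drone in the station frame: (0.91+0.432)/(1+0.91·0.432) = 1.342/1.39312 = 0.96331c.
That velocity, transformed to the rest frame of a distant observer: (0.96331+0.47)/(1+0.96331·0.47) = 1.43331/1.4527557 = 0.98661c.

0.987c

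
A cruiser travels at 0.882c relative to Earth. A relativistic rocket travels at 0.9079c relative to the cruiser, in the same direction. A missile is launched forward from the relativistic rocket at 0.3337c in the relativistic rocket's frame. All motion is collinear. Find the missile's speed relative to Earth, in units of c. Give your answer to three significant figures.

First combine the missile and relativistic rocket (S''→S'): u₁ = (0.3337 + 0.9079)/(1 + 0.3337×0.9079) = 1.2416/1.30296623 = 0.9529.
Then combine with the cruiser (S'→S): u = (0.9529 + 0.882)/(1 + 0.9529×0.882) = 1.8349/1.8404578 = 0.99698.

0.997c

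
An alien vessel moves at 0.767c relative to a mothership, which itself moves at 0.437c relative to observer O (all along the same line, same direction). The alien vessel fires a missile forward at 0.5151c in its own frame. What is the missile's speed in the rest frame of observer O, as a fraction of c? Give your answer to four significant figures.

0.9675c

First combine the missile and alien vessel (S''→S'): u₁ = (0.5151 + 0.767)/(1 + 0.5151×0.767) = 1.2821/1.3950817 = 0.91901.
Then combine with the mothership (S'→S): u = (0.91901 + 0.437)/(1 + 0.91901×0.437) = 1.35601/1.40160737 = 0.96747.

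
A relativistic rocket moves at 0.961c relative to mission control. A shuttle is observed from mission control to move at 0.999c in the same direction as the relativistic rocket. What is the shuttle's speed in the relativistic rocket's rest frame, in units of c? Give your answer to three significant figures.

0.951c

Transform to the relativistic rocket's frame: u' = (u − v)/(1 − uv/c²).
u' = (0.999 − 0.961)/(1 − 0.999×0.961) = 0.038/0.039961 = 0.95093.
Speed in the relativistic rocket's frame: 0.951c (in the same direction).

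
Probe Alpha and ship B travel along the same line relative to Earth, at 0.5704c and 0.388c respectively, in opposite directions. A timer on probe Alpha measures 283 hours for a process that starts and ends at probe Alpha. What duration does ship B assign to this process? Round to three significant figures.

Speed of probe Alpha in ship B's frame: u = (v_A + v_B)/(1 + v_A v_B/c²) = (0.5704 + 0.388)/(1 + 0.5704×0.388) = 0.9584/1.2213152 = 0.78473; |u| = 0.78473c.
At |u| = 0.78473c, γ = (1 − 0.615801)^(−1/2) = 1.6133.
The clock on probe Alpha records proper time, so ship B measures Δt = γΔτ = 1.6133 × 283 = 457 hours.

457 hours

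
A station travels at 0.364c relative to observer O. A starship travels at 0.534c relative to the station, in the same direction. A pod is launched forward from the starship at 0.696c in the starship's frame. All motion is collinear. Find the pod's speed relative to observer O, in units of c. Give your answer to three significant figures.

Compose velocities in two stages. Stage 1 (into S'): u₁ = (0.696+0.534)/(1+0.696×0.534) = 0.89672.
Stage 2 (into S): u = (0.89672+0.364)/(1+0.89672×0.364) = 0.95048, so the speed is 0.950c.

0.950c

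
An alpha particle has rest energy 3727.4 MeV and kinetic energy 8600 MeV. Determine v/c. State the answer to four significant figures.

0.9532

γ = 1 + K/(mc²) = 1 + 8600/3727.4 = 3.3072.
β = √(1 − 1/γ²) = √(1 − 0.091428) = √0.908572 = 0.9532.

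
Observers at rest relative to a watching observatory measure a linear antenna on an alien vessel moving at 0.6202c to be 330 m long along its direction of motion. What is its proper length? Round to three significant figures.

421 m

γ = 1/√(1 − β²) = 1/√(1 − 0.38464804) = 1/√0.61535196 = 1/0.784444 = 1.2748.
Proper length: L₀ = γ·L = 1.2748 × 330 = 421 m.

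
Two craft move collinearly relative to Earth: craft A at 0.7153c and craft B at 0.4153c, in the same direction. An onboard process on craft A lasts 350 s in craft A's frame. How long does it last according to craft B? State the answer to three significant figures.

387 s

Speed of craft A in craft B's frame: u = (v_A − v_B)/(1 − v_A v_B/c²) = (0.7153 − 0.4153)/(1 − 0.7153×0.4153) = 0.3/0.70293591 = 0.42678; |u| = 0.42678c.
At |u| = 0.42678c, γ = (1 − 0.182141)^(−1/2) = 1.1058.
Craft A's interval is proper; time dilation gives Δt_B = γΔτ = 1.1058 × 350 s = 387 s.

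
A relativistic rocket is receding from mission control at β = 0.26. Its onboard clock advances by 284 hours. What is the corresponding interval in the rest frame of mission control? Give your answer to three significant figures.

294 hours

γ = 1/√(1 − β²) = 1/√(1 − 0.0676) = 1/√0.9324 = 1/0.965609 = 1.0356.
Time dilation: Δt = γ·Δτ = 1.0356 × 284 = 294 hours.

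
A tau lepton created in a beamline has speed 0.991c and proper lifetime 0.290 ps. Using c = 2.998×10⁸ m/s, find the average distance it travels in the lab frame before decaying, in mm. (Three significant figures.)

0.644 mm

γ = 1/√(1 − β²) = 1/√(1 − 0.982081) = 1/√0.017919 = 1/0.133862 = 7.4704.
Lab-frame lifetime: Δt = γτ = 7.4704 × 0.290 ps = 2.1664 ps.
Distance: d = vΔt = 0.991 × 2.998×10⁸ m/s × 2.1664×10^-12 s = 6.44×10^-4 m = 0.644 mm.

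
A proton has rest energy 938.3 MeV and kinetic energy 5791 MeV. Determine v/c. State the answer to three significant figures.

γ = 1 + K/(mc²) = 1 + 5791/938.3 = 7.1718.
β = √(1 − 1/γ²) = √(1 − 0.0194421) = √0.9805579 = 0.990.

0.990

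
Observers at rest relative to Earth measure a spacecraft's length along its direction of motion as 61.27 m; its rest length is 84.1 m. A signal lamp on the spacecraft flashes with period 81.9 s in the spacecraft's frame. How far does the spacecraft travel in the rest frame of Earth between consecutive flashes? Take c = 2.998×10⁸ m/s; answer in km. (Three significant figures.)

γ = L₀/L = 84.1/61.27 = 1.37261.
β = √(1 − 1/γ²) = 0.685. Lab-frame period = γτ = 1.37261×81.9 s = 112.42 s. Distance = βc × γτ = 0.685 × 2.998×10⁸ m/s × 112.42 s = 2.3087×10^10 m = 2.31×10^7 km.

2.31×10^7 km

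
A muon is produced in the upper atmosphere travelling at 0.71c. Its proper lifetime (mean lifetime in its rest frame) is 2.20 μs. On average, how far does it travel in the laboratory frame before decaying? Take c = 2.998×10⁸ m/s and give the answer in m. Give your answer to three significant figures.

665 m

With β = 0.71, γ = 1/√(1 − 0.71²) = 1/√0.4959 = 1.42.
Lab-frame lifetime: Δt = γτ = 1.42 × 2.20 μs = 3.124 μs.
Distance: d = vΔt = 0.71 × 2.998×10⁸ m/s × 3.1240×10^-6 s = 665 m.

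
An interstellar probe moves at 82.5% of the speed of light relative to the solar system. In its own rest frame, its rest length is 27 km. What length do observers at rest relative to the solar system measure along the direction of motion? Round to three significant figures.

15.3 km

γ = 1/√(1 − β²) = 1/√(1 − 0.680625) = 1/√0.319375 = 1/0.565133 = 1.7695.
Length contraction: L = L₀/γ = 27/1.7695 = 15.3 km.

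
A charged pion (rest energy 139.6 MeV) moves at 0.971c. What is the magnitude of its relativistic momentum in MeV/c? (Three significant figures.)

567 MeV/c

β² = 0.942841, so γ = 1/√0.057159 = 4.1827.
Momentum: p = γβ·mc = 4.1827 × 0.971 × 139.6 MeV/c = 567 MeV/c.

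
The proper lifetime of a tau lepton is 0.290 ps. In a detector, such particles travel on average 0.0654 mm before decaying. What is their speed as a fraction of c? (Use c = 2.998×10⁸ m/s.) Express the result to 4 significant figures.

d = βγcτ ⇒ βγ = d/(cτ) = 6.540×10^-5 m / (8.6942×10^-5 m) = 0.75223.
β = (βγ)/√(1+(βγ)²) = 0.75223/√1.56585 = 0.6011.

0.6011c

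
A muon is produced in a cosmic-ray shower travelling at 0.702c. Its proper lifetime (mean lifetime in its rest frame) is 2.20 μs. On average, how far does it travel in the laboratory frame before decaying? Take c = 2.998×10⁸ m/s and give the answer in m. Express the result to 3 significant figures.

650 m

γ = 1/√(1 − β²) = 1/√(1 − 0.492804) = 1/√0.507196 = 1/0.712177 = 1.4041.
Lab-frame lifetime: Δt = γτ = 1.4041 × 2.20 μs = 3.089 μs.
Distance: d = vΔt = 0.702 × 2.998×10⁸ m/s × 3.0890×10^-6 s = 650 m.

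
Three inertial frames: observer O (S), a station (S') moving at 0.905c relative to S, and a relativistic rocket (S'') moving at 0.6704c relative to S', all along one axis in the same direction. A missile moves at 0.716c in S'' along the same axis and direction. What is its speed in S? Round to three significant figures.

Apply u = (u'+v)/(1+u'v) twice. Missile in the station frame: (0.716+0.6704)/(1+0.716·0.6704) = 1.3864/1.4800064 = 0.93675c.
That velocity, transformed to the rest frame of observer O: (0.93675+0.905)/(1+0.93675·0.905) = 1.84175/1.84775875 = 0.99675c.

0.997c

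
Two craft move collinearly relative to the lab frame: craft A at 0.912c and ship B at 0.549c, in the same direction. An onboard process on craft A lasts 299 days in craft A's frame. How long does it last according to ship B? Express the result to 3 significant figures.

Transform craft A's velocity into ship B's frame: (0.912 − 0.549)/(1 − 0.912·0.549) = 0.363/0.499312, so the relative speed is 0.727c.
At |u| = 0.727c, γ = (1 − 0.528529)^(−1/2) = 1.4564.
The clock on craft A records proper time, so ship B measures Δt = γΔτ = 1.4564 × 299 = 435 days.

435 days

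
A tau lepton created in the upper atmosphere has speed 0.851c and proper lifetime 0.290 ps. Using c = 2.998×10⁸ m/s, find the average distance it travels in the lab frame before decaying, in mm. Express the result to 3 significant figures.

0.141 mm

With β = 0.851, γ = 1/√(1 − 0.851²) = 1/√0.275799 = 1.9042.
Lab-frame lifetime: Δt = γτ = 1.9042 × 0.290 ps = 0.55222 ps.
Distance: d = vΔt = 0.851 × 2.998×10⁸ m/s × 5.5222×10^-13 s = 1.41×10^-4 m = 0.141 mm.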